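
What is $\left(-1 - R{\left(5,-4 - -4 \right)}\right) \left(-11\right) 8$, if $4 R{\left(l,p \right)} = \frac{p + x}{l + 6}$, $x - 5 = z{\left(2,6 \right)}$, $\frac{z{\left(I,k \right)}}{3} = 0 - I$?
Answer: $86$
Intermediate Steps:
$z{\left(I,k \right)} = - 3 I$ ($z{\left(I,k \right)} = 3 \left(0 - I\right) = 3 \left(- I\right) = - 3 I$)
$x = -1$ ($x = 5 - 6 = -1$)
$R{\left(l,p \right)} = \frac{-1 + p}{4 \left(6 + l\right)}$ ($R{\left(l,p \right)} = \frac{\left(p - 1\right) \frac{1}{l + 6}}{4} = \frac{\left(-1 + p\right) \frac{1}{6 + l}}{4} = \frac{\frac{1}{6 + l} \left(-1 + p\right)}{4} = \frac{-1 + p}{4 \left(6 + l\right)}$)
$\left(-1 - R{\left(5,-4 - -4 \right)}\right) \left(-11\right) 8 = \left(-1 - \frac{-1 - 0}{4 \left(6 + 5\right)}\right) \left(-11\right) 8 = \left(-1 - \frac{-1 + \left(-4 + 4\right)}{4 \cdot 11}\right) \left(-11\right) 8 = \left(-1 - \frac{1}{4} \cdot \frac{1}{11} \left(-1 + 0\right)\right) \left(-11\right) 8 = \left(-1 - \frac{1}{4} \cdot \frac{1}{11} \left(-1\right)\right) \left(-11\right) 8 = \left(-1 - - \frac{1}{44}\right) \left(-11\right) 8 = \left(-1 + \frac{1}{44}\right) \left(-11\right) 8 = \left(- \frac{43}{44}\right) \left(-11\right) 8 = \frac{43}{4} \cdot 8 = 86$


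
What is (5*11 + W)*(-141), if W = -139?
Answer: 11844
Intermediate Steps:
(5*11 + W)*(-141) = (5*11 - 139)*(-141) = (55 - 139)*(-141) = -84*(-141) = 11844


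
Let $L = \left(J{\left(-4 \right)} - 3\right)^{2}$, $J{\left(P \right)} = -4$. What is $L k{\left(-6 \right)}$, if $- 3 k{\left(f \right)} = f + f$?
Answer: $196$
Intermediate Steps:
$k{\left(f \right)} = - \frac{2 f}{3}$ ($k{\left(f \right)} = - \frac{f + f}{3} = - \frac{2 f}{3}$)
$L = 49$ ($L = \left(-4 - 3\right)^{2} = \left(-7\right)^{2} = 49$)
$L k{\left(-6 \right)} = 49 \left(\left(- \frac{2}{3}\right) \left(-6\right)\right) = 49 \cdot 4 = 196$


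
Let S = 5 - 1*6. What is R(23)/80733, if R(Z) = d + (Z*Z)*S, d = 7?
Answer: -174/26911 ≈ -0.0064658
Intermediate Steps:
S = -1 (S = 5 - 6 = -1)
R(Z) = 7 - Z**2 (R(Z) = 7 + (Z*Z)*(-1) = 7 + Z**2*(-1) = 7 - Z**2)
R(23)/80733 = (7 - 1*23**2)/80733 = (7 - 1*529)*(1/80733) = (7 - 529)*(1/80733) = -522*1/80733 = -174/26911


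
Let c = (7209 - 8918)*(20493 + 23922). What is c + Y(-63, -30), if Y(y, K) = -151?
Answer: -75905386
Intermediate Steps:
c = -75905235 (c = -1709*44415 = -75905235)
c + Y(-63, -30) = -75905235 - 151 = -75905386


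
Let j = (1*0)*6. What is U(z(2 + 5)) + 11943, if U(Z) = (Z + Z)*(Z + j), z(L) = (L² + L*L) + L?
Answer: 33993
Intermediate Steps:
j = 0 (j = 0*6 = 0)
z(L) = L + 2*L² (z(L) = (L² + L²) + L = 2*L² + L = L + 2*L²)
U(Z) = 2*Z² (U(Z) = (Z + Z)*(Z + 0) = (2*Z)*Z = 2*Z²)
U(z(2 + 5)) + 11943 = 2*((2 + 5)*(1 + 2*(2 + 5)))² + 11943 = 2*(7*(1 + 2*7))² + 11943 = 2*(7*(1 + 14))² + 11943 = 2*(7*15)² + 11943 = 2*105² + 11943 = 2*11025 + 11943 = 22050 + 11943 = 33993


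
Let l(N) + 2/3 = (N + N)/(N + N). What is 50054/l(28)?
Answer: 150162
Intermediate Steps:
l(N) = ⅓ (l(N) = -⅔ + (N + N)/(N + N) = -⅔ + (2*N)/((2*N)) = -⅔ + (2*N)*(1/(2*N)) = -⅔ + 1 = ⅓)
50054/l(28) = 50054/(⅓) = 50054*3 = 150162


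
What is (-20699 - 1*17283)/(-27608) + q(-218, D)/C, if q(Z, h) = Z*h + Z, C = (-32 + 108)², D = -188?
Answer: 12007605/1423784 ≈ 8.4336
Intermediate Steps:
C = 5776 (C = 76² = 5776)
q(Z, h) = Z + Z*h
(-20699 - 1*17283)/(-27608) + q(-218, D)/C = (-20699 - 1*17283)/(-27608) - 218*(1 - 188)/5776 = (-20699 - 17283)*(-1/27608) - 218*(-187)*(1/5776) = -37982*(-1/27608) + 40766*(1/5776) = 2713/1972 + 20383/2888 = 12007605/1423784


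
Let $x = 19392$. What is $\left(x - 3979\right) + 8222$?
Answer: $23635$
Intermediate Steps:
$\left(x - 3979\right) + 8222 = \left(19392 - 3979\right) + 8222 = 15413 + 8222 = 23635$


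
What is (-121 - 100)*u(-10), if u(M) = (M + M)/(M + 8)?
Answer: -2210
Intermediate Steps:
u(M) = 2*M/(8 + M) (u(M) = (2*M)/(8 + M) = 2*M/(8 + M))
(-121 - 100)*u(-10) = (-121 - 100)*(2*(-10)/(8 - 10)) = -442*(-10)/(-2) = -442*(-10)*(-1)/2 = -221*10 = -2210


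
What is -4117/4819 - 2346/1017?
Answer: -5164121/1633641 ≈ -3.1611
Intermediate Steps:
-4117/4819 - 2346/1017 = -4117*1/4819 - 2346*1/1017 = -4117/4819 - 782/339 = -5164121/1633641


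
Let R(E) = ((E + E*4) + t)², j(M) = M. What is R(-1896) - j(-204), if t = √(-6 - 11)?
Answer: 89870587 - 18960*I*√17 ≈ 8.9871e+7 - 78174.0*I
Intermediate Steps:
t = I*√17 (t = √(-17) = I*√17 ≈ 4.1231*I)
R(E) = (5*E + I*√17)² (R(E) = ((E + E*4) + I*√17)² = ((E + 4*E) + I*√17)² = (5*E + I*√17)²)
R(-1896) - j(-204) = (5*(-1896) + I*√17)² - 1*(-204) = (-9480 + I*√17)² + 204 = 204 + (-9480 + I*√17)²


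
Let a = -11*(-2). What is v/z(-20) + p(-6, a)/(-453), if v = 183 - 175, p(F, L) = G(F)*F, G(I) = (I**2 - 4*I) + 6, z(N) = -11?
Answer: 244/1661 ≈ 0.14690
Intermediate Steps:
a = 22
G(I) = 6 + I**2 - 4*I
p(F, L) = F*(6 + F**2 - 4*F) (p(F, L) = (6 + F**2 - 4*F)*F = F*(6 + F**2 - 4*F))
v = 8
v/z(-20) + p(-6, a)/(-453) = 8/(-11) - 6*(6 + (-6)**2 - 4*(-6))/(-453) = 8*(-1/11) - 6*(6 + 36 + 24)*(-1/453) = -8/11 - 6*66*(-1/453) = -8/11 - 396*(-1/453) = -8/11 + 132/151 = 244/1661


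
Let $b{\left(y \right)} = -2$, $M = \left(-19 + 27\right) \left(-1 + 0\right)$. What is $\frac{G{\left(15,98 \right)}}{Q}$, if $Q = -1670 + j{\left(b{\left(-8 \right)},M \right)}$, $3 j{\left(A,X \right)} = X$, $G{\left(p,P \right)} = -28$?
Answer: $\frac{42}{2509} \approx 0.01674$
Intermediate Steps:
$M = -8$ ($M = 8 \left(-1\right) = -8$)
$j{\left(A,X \right)} = \frac{X}{3}$
$Q = - \frac{5018}{3}$ ($Q = -1670 + \frac{1}{3} \left(-8\right) = -1670 - \frac{8}{3} = - \frac{5018}{3} \approx -1672.7$)
$\frac{G{\left(15,98 \right)}}{Q} = - \frac{28}{- \frac{5018}{3}} = \left(-28\right) \left(- \frac{3}{5018}\right) = \frac{42}{2509}$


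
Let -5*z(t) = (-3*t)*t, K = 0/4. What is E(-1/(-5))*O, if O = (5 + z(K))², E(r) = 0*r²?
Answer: 0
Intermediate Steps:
K = 0 (K = 0*(¼) = 0)
z(t) = 3*t²/5 (z(t) = -(-3*t)*t/5 = -(-3)*t²/5 = 3*t²/5)
E(r) = 0
O = 25 (O = (5 + (⅗)*0²)² = (5 + (⅗)*0)² = (5 + 0)² = 5² = 25)
E(-1/(-5))*O = 0*25 = 0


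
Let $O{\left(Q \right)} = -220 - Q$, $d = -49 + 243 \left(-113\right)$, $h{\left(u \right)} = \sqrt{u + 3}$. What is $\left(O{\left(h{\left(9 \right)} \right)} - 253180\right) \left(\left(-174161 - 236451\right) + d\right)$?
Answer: $111019608000 + 876240 \sqrt{3} \approx 1.1102 \cdot 10^{11}$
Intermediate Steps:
$h{\left(u \right)} = \sqrt{3 + u}$
$d = -27508$ ($d = -49 - 27459 = -27508$)
$\left(O{\left(h{\left(9 \right)} \right)} - 253180\right) \left(\left(-174161 - 236451\right) + d\right) = \left(\left(-220 - \sqrt{3 + 9}\right) - 253180\right) \left(\left(-174161 - 236451\right) - 27508\right) = \left(\left(-220 - \sqrt{12}\right) - 253180\right) \left(-410612 - 27508\right) = \left(\left(-220 - 2 \sqrt{3}\right) - 253180\right) \left(-438120\right) = \left(-253400 - 2 \sqrt{3}\right) \left(-438120\right) = 111019608000 + 876240 \sqrt{3}$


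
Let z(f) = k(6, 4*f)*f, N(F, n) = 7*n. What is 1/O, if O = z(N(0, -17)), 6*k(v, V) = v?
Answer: -1/119 ≈ -0.0084034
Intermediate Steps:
k(v, V) = v/6
z(f) = f (z(f) = ((⅙)*6)*f = 1*f = f)
O = -119 (O = 7*(-17) = -119)
1/O = 1/(-119) = -1/119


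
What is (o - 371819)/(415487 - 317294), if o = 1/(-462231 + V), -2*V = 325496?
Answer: -77459688934/20456187649 ≈ -3.7866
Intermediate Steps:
V = -162748 (V = -½*325496 = -162748)
o = -1/624979 (o = 1/(-462231 - 162748) = 1/(-624979) = -1/624979 ≈ -1.6001e-6)
(o - 371819)/(415487 - 317294) = (-1/624979 - 371819)/(415487 - 317294) = -232379066802/624979/98193 = -232379066802/624979*1/98193 = -77459688934/20456187649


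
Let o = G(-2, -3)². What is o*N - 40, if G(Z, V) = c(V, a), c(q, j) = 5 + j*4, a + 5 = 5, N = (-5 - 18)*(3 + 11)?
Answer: -8090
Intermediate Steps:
N = -322 (N = -23*14 = -322)
a = 0 (a = -5 + 5 = 0)
c(q, j) = 5 + 4*j
G(Z, V) = 5 (G(Z, V) = 5 + 4*0 = 5 + 0 = 5)
o = 25 (o = 5² = 25)
o*N - 40 = 25*(-322) - 40 = -8050 - 40 = -8090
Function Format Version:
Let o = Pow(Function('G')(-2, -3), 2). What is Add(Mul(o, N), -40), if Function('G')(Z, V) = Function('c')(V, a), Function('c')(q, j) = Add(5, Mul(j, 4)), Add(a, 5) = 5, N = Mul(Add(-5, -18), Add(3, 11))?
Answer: -8090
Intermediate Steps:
N = -322 (N = Mul(-23, 14) = -322)
a = 0 (a = Add(-5, 5) = 0)
Function('c')(q, j) = Add(5, Mul(4, j))
Function('G')(Z, V) = 5 (Function('G')(Z, V) = Add(5, Mul(4, 0)) = Add(5, 0) = 5)
o = 25 (o = Pow(5, 2) = 25)
Add(Mul(o, N), -40) = Add(Mul(25, -322), -40) = Add(-8050, -40) = -8090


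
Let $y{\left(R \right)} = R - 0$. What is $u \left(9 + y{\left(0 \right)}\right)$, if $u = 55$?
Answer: $495$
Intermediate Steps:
$y{\left(R \right)} = R$ ($y{\left(R \right)} = R + 0 = R$)
$u \left(9 + y{\left(0 \right)}\right) = 55 \left(9 + 0\right) = 55 \cdot 9 = 495$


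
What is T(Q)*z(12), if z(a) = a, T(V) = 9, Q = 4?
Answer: 108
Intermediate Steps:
T(Q)*z(12) = 9*12 = 108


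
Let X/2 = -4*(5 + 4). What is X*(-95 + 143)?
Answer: -3456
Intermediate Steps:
X = -72 (X = 2*(-4*(5 + 4)) = 2*(-4*9) = 2*(-36) = -72)
X*(-95 + 143) = -72*(-95 + 143) = -72*48 = -3456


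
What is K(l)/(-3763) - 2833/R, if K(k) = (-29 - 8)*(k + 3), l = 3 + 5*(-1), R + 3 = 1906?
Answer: -10590168/7160989 ≈ -1.4789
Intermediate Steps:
R = 1903 (R = -3 + 1906 = 1903)
l = -2 (l = 3 - 5 = -2)
K(k) = -111 - 37*k (K(k) = -37*(3 + k) = -111 - 37*k)
K(l)/(-3763) - 2833/R = (-111 - 37*(-2))/(-3763) - 2833/1903 = (-111 + 74)*(-1/3763) - 2833*1/1903 = -37*(-1/3763) - 2833/1903 = 37/3763 - 2833/1903 = -10590168/7160989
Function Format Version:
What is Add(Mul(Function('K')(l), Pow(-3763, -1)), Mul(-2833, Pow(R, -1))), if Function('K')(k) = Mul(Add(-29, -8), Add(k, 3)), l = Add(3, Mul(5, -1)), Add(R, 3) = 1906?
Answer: Rational(-10590168, 7160989) ≈ -1.4789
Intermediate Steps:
R = 1903 (R = Add(-3, 1906) = 1903)
l = -2 (l = Add(3, -5) = -2)
Function('K')(k) = Add(-111, Mul(-37, k)) (Function('K')(k) = Mul(-37, Add(3, k)) = Add(-111, Mul(-37, k)))
Add(Mul(Function('K')(l), Pow(-3763, -1)), Mul(-2833, Pow(R, -1))) = Add(Mul(Add(-111, Mul(-37, -2)), Pow(-3763, -1)), Mul(-2833, Pow(1903, -1))) = Add(Mul(Add(-111, 74), Rational(-1, 3763)), Mul(-2833, Rational(1, 1903))) = Add(Mul(-37, Rational(-1, 3763)), Rational(-2833, 1903)) = Add(Rational(37, 3763), Rational(-2833, 1903)) = Rational(-10590168, 7160989)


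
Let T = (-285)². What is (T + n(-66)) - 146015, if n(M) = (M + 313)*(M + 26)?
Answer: -74670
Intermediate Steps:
T = 81225
n(M) = (26 + M)*(313 + M) (n(M) = (313 + M)*(26 + M) = (26 + M)*(313 + M))
(T + n(-66)) - 146015 = (81225 + (8138 + (-66)² + 339*(-66))) - 146015 = (81225 + (8138 + 4356 - 22374)) - 146015 = (81225 - 9880) - 146015 = 71345 - 146015 = -74670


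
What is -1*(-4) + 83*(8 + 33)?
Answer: 3407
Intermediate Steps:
-1*(-4) + 83*(8 + 33) = 4 + 83*41 = 4 + 3403 = 3407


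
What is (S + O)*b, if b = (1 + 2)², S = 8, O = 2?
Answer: 90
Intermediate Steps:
b = 9 (b = 3² = 9)
(S + O)*b = (8 + 2)*9 = 10*9 = 90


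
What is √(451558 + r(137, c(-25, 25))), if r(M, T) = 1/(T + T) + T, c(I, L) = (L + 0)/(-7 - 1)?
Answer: √180621886/20 ≈ 671.98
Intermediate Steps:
c(I, L) = -L/8 (c(I, L) = L/(-8) = L*(-⅛) = -L/8)
r(M, T) = T + 1/(2*T) (r(M, T) = 1/(2*T) + T = T + 1/(2*T))
√(451558 + r(137, c(-25, 25))) = √(451558 + (-⅛*25 + 1/(2*((-⅛*25))))) = √(451558 + (-25/8 + 1/(2*(-25/8)))) = √(451558 + (-25/8 + (½)*(-8/25))) = √(451558 + (-25/8 - 4/25)) = √(451558 - 657/200) = √(90310943/200) = √180621886/20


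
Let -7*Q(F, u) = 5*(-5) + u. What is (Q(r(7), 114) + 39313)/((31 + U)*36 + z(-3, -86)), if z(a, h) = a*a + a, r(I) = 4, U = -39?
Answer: -137551/987 ≈ -139.36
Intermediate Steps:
z(a, h) = a + a² (z(a, h) = a² + a = a + a²)
Q(F, u) = 25/7 - u/7 (Q(F, u) = -(5*(-5) + u)/7 = -(-25 + u)/7 = 25/7 - u/7)
(Q(r(7), 114) + 39313)/((31 + U)*36 + z(-3, -86)) = ((25/7 - ⅐*114) + 39313)/((31 - 39)*36 - 3*(1 - 3)) = ((25/7 - 114/7) + 39313)/(-8*36 - 3*(-2)) = (-89/7 + 39313)/(-288 + 6) = (275102/7)/(-282) = (275102/7)*(-1/282) = -137551/987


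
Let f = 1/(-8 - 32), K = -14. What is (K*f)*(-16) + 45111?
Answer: 225527/5 ≈ 45105.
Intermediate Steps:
f = -1/40 (f = 1/(-40) = -1/40 ≈ -0.025000)
(K*f)*(-16) + 45111 = -14*(-1/40)*(-16) + 45111 = (7/20)*(-16) + 45111 = -28/5 + 45111 = 225527/5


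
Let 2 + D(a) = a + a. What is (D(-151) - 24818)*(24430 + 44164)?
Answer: -1723218468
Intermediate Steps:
D(a) = -2 + 2*a (D(a) = -2 + (a + a) = -2 + 2*a)
(D(-151) - 24818)*(24430 + 44164) = ((-2 + 2*(-151)) - 24818)*(24430 + 44164) = ((-2 - 302) - 24818)*68594 = (-304 - 24818)*68594 = -25122*68594 = -1723218468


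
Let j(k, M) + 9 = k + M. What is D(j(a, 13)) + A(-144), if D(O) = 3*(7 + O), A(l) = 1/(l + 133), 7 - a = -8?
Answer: 857/11 ≈ 77.909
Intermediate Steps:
a = 15 (a = 7 - 1*(-8) = 7 + 8 = 15)
j(k, M) = -9 + M + k (j(k, M) = -9 + (k + M) = -9 + (M + k) = -9 + M + k)
A(l) = 1/(133 + l)
D(O) = 21 + 3*O
D(j(a, 13)) + A(-144) = (21 + 3*(-9 + 13 + 15)) + 1/(133 - 144) = (21 + 3*19) + 1/(-11) = (21 + 57) - 1/11 = 78 - 1/11 = 857/11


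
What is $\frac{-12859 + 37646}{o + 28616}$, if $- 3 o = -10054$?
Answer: $\frac{74361}{95902} \approx 0.77538$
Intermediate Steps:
$o = \frac{10054}{3}$ ($o = \left(- \frac{1}{3}\right) \left(-10054\right) = \frac{10054}{3} \approx 3351.3$)
$\frac{-12859 + 37646}{o + 28616} = \frac{-12859 + 37646}{\frac{10054}{3} + 28616} = \frac{24787}{\frac{95902}{3}} = 24787 \cdot \frac{3}{95902} = \frac{74361}{95902}$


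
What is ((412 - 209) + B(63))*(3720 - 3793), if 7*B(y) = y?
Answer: -15476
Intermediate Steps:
B(y) = y/7
((412 - 209) + B(63))*(3720 - 3793) = ((412 - 209) + (⅐)*63)*(3720 - 3793) = (203 + 9)*(-73) = 212*(-73) = -15476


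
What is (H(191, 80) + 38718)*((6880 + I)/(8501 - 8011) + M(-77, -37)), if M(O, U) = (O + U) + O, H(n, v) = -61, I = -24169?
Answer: -4286249503/490 ≈ -8.7474e+6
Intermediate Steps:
M(O, U) = U + 2*O
(H(191, 80) + 38718)*((6880 + I)/(8501 - 8011) + M(-77, -37)) = (-61 + 38718)*((6880 - 24169)/(8501 - 8011) + (-37 + 2*(-77))) = 38657*(-17289/490 + (-37 - 154)) = 38657*(-17289*1/490 - 191) = 38657*(-17289/490 - 191) = 38657*(-110879/490) = -4286249503/490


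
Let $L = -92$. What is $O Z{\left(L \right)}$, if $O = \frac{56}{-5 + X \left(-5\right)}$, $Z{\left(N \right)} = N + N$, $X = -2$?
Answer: $- \frac{10304}{5} \approx -2060.8$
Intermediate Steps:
$Z{\left(N \right)} = 2 N$
$O = \frac{56}{5}$ ($O = \frac{56}{-5 - -10} = \frac{56}{-5 + 10} = \frac{56}{5} \approx 11.2$)
$O Z{\left(L \right)} = \frac{56 \cdot 2 \left(-92\right)}{5} = \frac{56}{5} \left(-184\right) = - \frac{10304}{5}$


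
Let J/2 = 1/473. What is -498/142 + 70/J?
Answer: 1175156/71 ≈ 16552.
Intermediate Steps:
J = 2/473 ≈ 0.0042283
-498/142 + 70/J = -498/142 + 70/(2/473) = -498*1/142 + 70*(473/2) = -249/71 + 16555 = 1175156/71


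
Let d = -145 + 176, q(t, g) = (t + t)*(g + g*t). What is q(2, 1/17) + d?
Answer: 539/17 ≈ 31.706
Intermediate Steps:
q(t, g) = 2*t*(g + g*t) (q(t, g) = (2*t)*(g + g*t) = 2*t*(g + g*t))
d = 31
q(2, 1/17) + d = 2*2*(1 + 2)/17 + 31 = 2*(1/17)*2*3 + 31 = 12/17 + 31 = 539/17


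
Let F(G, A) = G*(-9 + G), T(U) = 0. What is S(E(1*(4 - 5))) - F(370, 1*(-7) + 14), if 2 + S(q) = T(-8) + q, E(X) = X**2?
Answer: -133571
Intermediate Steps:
S(q) = -2 + q (S(q) = -2 + (0 + q) = -2 + q)
S(E(1*(4 - 5))) - F(370, 1*(-7) + 14) = (-2 + (1*(4 - 5))**2) - 370*(-9 + 370) = (-2 + (1*(-1))**2) - 370*361 = (-2 + (-1)**2) - 1*133570 = (-2 + 1) - 133570 = -1 - 133570 = -133571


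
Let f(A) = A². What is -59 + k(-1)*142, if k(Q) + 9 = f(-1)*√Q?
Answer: -1337 + 142*I ≈ -1337.0 + 142.0*I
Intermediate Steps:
k(Q) = -9 + √Q (k(Q) = -9 + (-1)²*√Q = -9 + 1*√Q = -9 + √Q)
-59 + k(-1)*142 = -59 + (-9 + √(-1))*142 = -59 + (-9 + I)*142 = -59 + (-1278 + 142*I) = -1337 + 142*I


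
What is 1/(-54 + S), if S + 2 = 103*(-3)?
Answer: -1/365 ≈ -0.0027397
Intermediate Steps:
S = -311 (S = -2 + 103*(-3) = -2 - 309 = -311)
1/(-54 + S) = 1/(-54 - 311) = 1/(-365) = -1/365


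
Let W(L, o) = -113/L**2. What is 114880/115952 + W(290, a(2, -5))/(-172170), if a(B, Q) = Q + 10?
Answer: 103962789278911/104932914759000 ≈ 0.99076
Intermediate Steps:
a(B, Q) = 10 + Q
W(L, o) = -113/L**2
114880/115952 + W(290, a(2, -5))/(-172170) = 114880/115952 - 113/290**2/(-172170) = 114880*(1/115952) - 113*1/84100*(-1/172170) = 7180/7247 - 113/84100*(-1/172170) = 7180/7247 + 113/14479497000 = 103962789278911/104932914759000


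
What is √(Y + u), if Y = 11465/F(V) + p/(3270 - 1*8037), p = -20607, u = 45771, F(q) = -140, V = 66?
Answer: √461489203749/3178 ≈ 213.76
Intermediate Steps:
Y = -493035/6356 (Y = 11465/(-140) - 20607/(3270 - 1*8037) = 11465*(-1/140) - 20607/(3270 - 8037) = -2293/28 - 20607/(-4767) = -2293/28 - 20607*(-1/4767) = -2293/28 + 6869/1589 = -493035/6356 ≈ -77.570)
√(Y + u) = √(-493035/6356 + 45771) = √(290427441/6356) = √461489203749/3178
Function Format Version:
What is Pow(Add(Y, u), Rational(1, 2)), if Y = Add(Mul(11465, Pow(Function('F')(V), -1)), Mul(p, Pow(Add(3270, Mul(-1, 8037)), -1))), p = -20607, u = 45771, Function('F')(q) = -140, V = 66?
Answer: Mul(Rational(1, 3178), Pow(461489203749, Rational(1, 2))) ≈ 213.76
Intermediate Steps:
Y = Rational(-493035, 6356) (Y = Add(Mul(11465, Pow(-140, -1)), Mul(-20607, Pow(Add(3270, Mul(-1, 8037)), -1))) = Add(Mul(11465, Rational(-1, 140)), Mul(-20607, Pow(Add(3270, -8037), -1))) = Add(Rational(-2293, 28), Mul(-20607, Pow(-4767, -1))) = Add(Rational(-2293, 28), Mul(-20607, Rational(-1, 4767))) = Add(Rational(-2293, 28), Rational(6869, 1589)) = Rational(-493035, 6356) ≈ -77.570)
Pow(Add(Y, u), Rational(1, 2)) = Pow(Add(Rational(-493035, 6356), 45771), Rational(1, 2)) = Pow(Rational(290427441, 6356), Rational(1, 2)) = Mul(Rational(1, 3178), Pow(461489203749, Rational(1, 2)))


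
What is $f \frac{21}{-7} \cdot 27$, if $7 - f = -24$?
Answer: $-2511$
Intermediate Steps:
$f = 31$ ($f = 7 - -24 = 7 + 24 = 31$)
$f \frac{21}{-7} \cdot 27 = 31 \frac{21}{-7} \cdot 27 = 31 \cdot 21 \left(- \frac{1}{7}\right) 27 = 31 \left(-3\right) 27 = \left(-93\right) 27 = -2511$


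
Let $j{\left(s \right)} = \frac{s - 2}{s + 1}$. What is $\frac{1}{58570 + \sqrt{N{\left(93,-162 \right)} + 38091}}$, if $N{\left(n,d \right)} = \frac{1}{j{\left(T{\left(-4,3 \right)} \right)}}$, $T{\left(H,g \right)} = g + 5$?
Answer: $\frac{23428}{1372162723} - \frac{3 \sqrt{16930}}{6860813615} \approx 1.7017 \cdot 10^{-5}$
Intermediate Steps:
$T{\left(H,g \right)} = 5 + g$
$j{\left(s \right)} = \frac{-2 + s}{1 + s}$
$N{\left(n,d \right)} = \frac{3}{2}$ ($N{\left(n,d \right)} = \frac{1}{\frac{1}{1 + \left(5 + 3\right)} \left(-2 + \left(5 + 3\right)\right)} = \frac{1}{\frac{1}{1 + 8} \left(-2 + 8\right)} = \frac{1}{\frac{1}{9} \cdot 6} = \frac{1}{\frac{2}{3}} = \frac{3}{2}$)
$\frac{1}{58570 + \sqrt{N{\left(93,-162 \right)} + 38091}} = \frac{1}{58570 + \sqrt{\frac{3}{2} + 38091}} = \frac{1}{58570 + \sqrt{\frac{76185}{2}}} = \frac{1}{58570 + \frac{3 \sqrt{16930}}{2}}$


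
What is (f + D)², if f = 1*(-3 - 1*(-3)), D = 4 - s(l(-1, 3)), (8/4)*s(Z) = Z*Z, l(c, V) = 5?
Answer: 289/4 ≈ 72.250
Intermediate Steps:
s(Z) = Z²/2 (s(Z) = (Z*Z)/2 = Z²/2)
D = -17/2 (D = 4 - 5²/2 = 4 - 25/2 = -17/2 ≈ -8.5000)
f = 0 (f = 1*(-3 + 3) = 1*0 = 0)
(f + D)² = (0 - 17/2)² = (-17/2)² = 289/4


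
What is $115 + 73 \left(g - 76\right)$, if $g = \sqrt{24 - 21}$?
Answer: $-5433 + 73 \sqrt{3} \approx -5306.6$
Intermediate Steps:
$g = \sqrt{3} \approx 1.732$
$115 + 73 \left(g - 76\right) = 115 + 73 \left(\sqrt{3} - 76\right) = 115 + 73 \left(-76 + \sqrt{3}\right) = 115 - \left(5548 - 73 \sqrt{3}\right) = -5433 + 73 \sqrt{3}$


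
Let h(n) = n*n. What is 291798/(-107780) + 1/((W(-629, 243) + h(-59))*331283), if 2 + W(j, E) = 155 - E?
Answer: -163900113838157/60538983390170 ≈ -2.7073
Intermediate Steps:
h(n) = n²
W(j, E) = 153 - E (W(j, E) = -2 + (155 - E) = 153 - E)
291798/(-107780) + 1/((W(-629, 243) + h(-59))*331283) = 291798/(-107780) + 1/(((153 - 1*243) + (-59)²)*331283) = 291798*(-1/107780) + (1/331283)/((153 - 243) + 3481) = -145899/53890 + (1/331283)/(-90 + 3481) = -145899/53890 + (1/331283)/3391 = -145899/53890 + (1/3391)*(1/331283) = -145899/53890 + 1/1123380653 = -163900113838157/60538983390170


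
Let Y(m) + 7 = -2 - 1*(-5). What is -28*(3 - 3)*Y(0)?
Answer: 0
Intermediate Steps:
Y(m) = -4 (Y(m) = -7 + (-2 - 1*(-5)) = -7 + (-2 + 5) = -7 + 3 = -4)
-28*(3 - 3)*Y(0) = -28*(3 - 3)*(-4) = -0*(-4) = -28*0 = 0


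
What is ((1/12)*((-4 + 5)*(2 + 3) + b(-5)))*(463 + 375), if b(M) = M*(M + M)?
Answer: 23045/6 ≈ 3840.8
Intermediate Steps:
b(M) = 2*M² (b(M) = M*(2*M) = 2*M²)
((1/12)*((-4 + 5)*(2 + 3) + b(-5)))*(463 + 375) = ((1/12)*((-4 + 5)*(2 + 3) + 2*(-5)²))*(463 + 375) = ((1*(1/12))*(1*5 + 2*25))*838 = ((5 + 50)/12)*838 = ((1/12)*55)*838 = (55/12)*838 = 23045/6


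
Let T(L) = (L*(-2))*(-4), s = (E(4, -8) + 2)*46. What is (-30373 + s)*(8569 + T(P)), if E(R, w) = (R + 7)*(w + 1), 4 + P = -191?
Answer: -237065407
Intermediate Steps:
P = -195 (P = -4 - 191 = -195)
E(R, w) = (1 + w)*(7 + R) (E(R, w) = (7 + R)*(1 + w) = (1 + w)*(7 + R))
s = -3450 (s = ((7 + 4 + 7*(-8) + 4*(-8)) + 2)*46 = ((7 + 4 - 56 - 32) + 2)*46 = (-77 + 2)*46 = -75*46 = -3450)
T(L) = 8*L (T(L) = -2*L*(-4) = 8*L)
(-30373 + s)*(8569 + T(P)) = (-30373 - 3450)*(8569 + 8*(-195)) = -33823*(8569 - 1560) = -33823*7009 = -237065407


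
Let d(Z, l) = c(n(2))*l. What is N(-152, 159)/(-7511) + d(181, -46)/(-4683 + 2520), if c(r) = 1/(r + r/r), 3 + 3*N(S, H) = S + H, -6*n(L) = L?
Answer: 73625/2320899 ≈ 0.031723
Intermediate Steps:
n(L) = -L/6
N(S, H) = -1 + H/3 + S/3 (N(S, H) = -1 + (S + H)/3 = -1 + (H + S)/3 = -1 + (H/3 + S/3) = -1 + H/3 + S/3)
c(r) = 1/(1 + r) (c(r) = 1/(r + 1) = 1/(1 + r))
d(Z, l) = 3*l/2 (d(Z, l) = l/(1 - ⅙*2) = l/(1 - ⅓) = l/(⅔) = 3*l/2)
N(-152, 159)/(-7511) + d(181, -46)/(-4683 + 2520) = (-1 + (⅓)*159 + (⅓)*(-152))/(-7511) + ((3/2)*(-46))/(-4683 + 2520) = (-1 + 53 - 152/3)*(-1/7511) - 69/(-2163) = (4/3)*(-1/7511) - 69*(-1/2163) = -4/22533 + 23/721 = 73625/2320899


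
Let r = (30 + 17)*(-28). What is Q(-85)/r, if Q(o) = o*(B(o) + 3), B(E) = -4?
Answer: -85/1316 ≈ -0.064590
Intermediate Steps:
r = -1316 (r = 47*(-28) = -1316)
Q(o) = -o (Q(o) = o*(-4 + 3) = o*(-1) = -o)
Q(-85)/r = -1*(-85)/(-1316) = 85*(-1/1316) = -85/1316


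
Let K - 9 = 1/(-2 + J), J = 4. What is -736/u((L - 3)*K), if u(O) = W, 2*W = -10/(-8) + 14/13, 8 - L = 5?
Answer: -76544/121 ≈ -632.59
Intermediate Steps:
K = 19/2 (K = 9 + 1/(-2 + 4) = 9 + 1/2 = 19/2 ≈ 9.5000)
L = 3 (L = 8 - 1*5 = 8 - 5 = 3)
W = 121/104 (W = (-10/(-8) + 14/13)/2 = (-10*(-1/8) + 14*(1/13))/2 = (5/4 + 14/13)/2 = (1/2)*(121/52) = 121/104 ≈ 1.1635)
u(O) = 121/104
-736/u((L - 3)*K) = -736/121/104 = -736*104/121 = -76544/121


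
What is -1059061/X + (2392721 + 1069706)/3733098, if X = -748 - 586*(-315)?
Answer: -829259749111/171575050629 ≈ -4.8332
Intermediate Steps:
X = 183842 (X = -748 + 184590 = 183842)
-1059061/X + (2392721 + 1069706)/3733098 = -1059061/183842 + (2392721 + 1069706)/3733098 = -1059061*1/183842 + 3462427*(1/3733098) = -1059061/183842 + 3462427/3733098 = -829259749111/171575050629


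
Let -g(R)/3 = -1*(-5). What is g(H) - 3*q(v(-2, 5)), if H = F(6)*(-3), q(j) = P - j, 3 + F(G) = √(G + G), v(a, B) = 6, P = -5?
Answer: 18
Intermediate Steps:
F(G) = -3 + √2*√G (F(G) = -3 + √(G + G) = -3 + √(2*G) = -3 + √2*√G)
q(j) = -5 - j
H = 9 - 6*√3 (H = (-3 + √2*√6)*(-3) = (-3 + 2*√3)*(-3) = 9 - 6*√3 ≈ -1.3923)
g(R) = -15 (g(R) = -(-3)*(-5) = -3*5 = -15)
g(H) - 3*q(v(-2, 5)) = -15 - 3*(-5 - 1*6) = -15 - 3*(-5 - 6) = -15 - 3*(-11) = -15 + 33 = 18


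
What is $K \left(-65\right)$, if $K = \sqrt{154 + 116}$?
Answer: $- 195 \sqrt{30} \approx -1068.1$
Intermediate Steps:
$K = 3 \sqrt{30}$ ($K = \sqrt{270} = 3 \sqrt{30} \approx 16.432$)
$K \left(-65\right) = 3 \sqrt{30} \left(-65\right) = - 195 \sqrt{30}$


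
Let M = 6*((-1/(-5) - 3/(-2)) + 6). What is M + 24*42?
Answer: 5271/5 ≈ 1054.2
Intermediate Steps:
M = 231/5 (M = 6*((-1*(-1/5) - 3*(-1/2)) + 6) = 6*((1/5 + 3/2) + 6) = 6*(17/10 + 6) = 6*(77/10) = 231/5 ≈ 46.200)
M + 24*42 = 231/5 + 24*42 = 231/5 + 1008 = 5271/5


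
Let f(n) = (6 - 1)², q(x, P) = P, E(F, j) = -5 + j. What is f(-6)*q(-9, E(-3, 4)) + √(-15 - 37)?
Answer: -25 + 2*I*√13 ≈ -25.0 + 7.2111*I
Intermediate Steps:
f(n) = 25 (f(n) = 5² = 25)
f(-6)*q(-9, E(-3, 4)) + √(-15 - 37) = 25*(-5 + 4) + √(-15 - 37) = 25*(-1) + √(-52) = -25 + 2*I*√13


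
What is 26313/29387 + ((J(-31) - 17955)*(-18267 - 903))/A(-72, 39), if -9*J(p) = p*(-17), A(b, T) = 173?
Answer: 10147919277969/5083951 ≈ 1.9961e+6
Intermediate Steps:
J(p) = 17*p/9 (J(p) = -p*(-17)/9 = -(-17)*p/9 = 17*p/9)
26313/29387 + ((J(-31) - 17955)*(-18267 - 903))/A(-72, 39) = 26313/29387 + (((17/9)*(-31) - 17955)*(-18267 - 903))/173 = 26313*(1/29387) + ((-527/9 - 17955)*(-19170))*(1/173) = 26313/29387 - 162122/9*(-19170)*(1/173) = 26313/29387 + 345319860*(1/173) = 26313/29387 + 345319860/173 = 10147919277969/5083951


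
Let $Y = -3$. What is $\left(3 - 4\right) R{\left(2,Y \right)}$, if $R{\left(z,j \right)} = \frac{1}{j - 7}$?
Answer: $\frac{1}{10} \approx 0.1$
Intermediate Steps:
$R{\left(z,j \right)} = \frac{1}{-7 + j}$
$\left(3 - 4\right) R{\left(2,Y \right)} = \frac{3 - 4}{-7 - 3} = - \frac{1}{-10} = \left(-1\right) \left(- \frac{1}{10}\right) = \frac{1}{10}$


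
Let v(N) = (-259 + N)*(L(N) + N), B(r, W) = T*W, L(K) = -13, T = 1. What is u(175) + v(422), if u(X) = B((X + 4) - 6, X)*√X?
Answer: 66667 + 875*√7 ≈ 68982.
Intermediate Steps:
B(r, W) = W (B(r, W) = 1*W = W)
u(X) = X^(3/2) (u(X) = X*√X = X^(3/2))
v(N) = (-259 + N)*(-13 + N)
u(175) + v(422) = 175^(3/2) + (3367 + 422² - 272*422) = 875*√7 + (3367 + 178084 - 114784) = 875*√7 + 66667 = 66667 + 875*√7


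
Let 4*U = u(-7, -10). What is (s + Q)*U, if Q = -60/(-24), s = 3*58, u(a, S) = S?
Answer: -1765/4 ≈ -441.25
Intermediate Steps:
s = 174
U = -5/2 (U = (1/4)*(-10) = -5/2 ≈ -2.5000)
Q = 5/2 (Q = -60*(-1/24) = 5/2 ≈ 2.5000)
(s + Q)*U = (174 + 5/2)*(-5/2) = (353/2)*(-5/2) = -1765/4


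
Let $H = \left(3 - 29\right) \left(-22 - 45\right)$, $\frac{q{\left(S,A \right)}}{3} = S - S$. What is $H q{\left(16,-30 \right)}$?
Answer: $0$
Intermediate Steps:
$q{\left(S,A \right)} = 0$ ($q{\left(S,A \right)} = 3 \left(S - S\right) = 3 \cdot 0 = 0$)
$H = 1742$ ($H = \left(-26\right) \left(-67\right) = 1742$)
$H q{\left(16,-30 \right)} = 1742 \cdot 0 = 0$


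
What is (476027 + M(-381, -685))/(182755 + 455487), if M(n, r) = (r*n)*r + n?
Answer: -178299079/638242 ≈ -279.36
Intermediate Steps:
M(n, r) = n + n*r² (M(n, r) = (n*r)*r + n = n*r² + n = n + n*r²)
(476027 + M(-381, -685))/(182755 + 455487) = (476027 - 381*(1 + (-685)²))/(182755 + 455487) = (476027 - 381*(1 + 469225))/638242 = (476027 - 381*469226)*(1/638242) = (476027 - 178775106)*(1/638242) = -178299079*1/638242 = -178299079/638242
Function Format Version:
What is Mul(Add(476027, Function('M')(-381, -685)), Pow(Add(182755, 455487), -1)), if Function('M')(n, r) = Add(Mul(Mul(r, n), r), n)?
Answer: Rational(-178299079, 638242) ≈ -279.36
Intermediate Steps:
Function('M')(n, r) = Add(n, Mul(n, Pow(r, 2))) (Function('M')(n, r) = Add(Mul(Mul(n, r), r), n) = Add(Mul(n, Pow(r, 2)), n) = Add(n, Mul(n, Pow(r, 2))))
Mul(Add(476027, Function('M')(-381, -685)), Pow(Add(182755, 455487), -1)) = Mul(Add(476027, Mul(-381, Add(1, Pow(-685, 2)))), Pow(Add(182755, 455487), -1)) = Mul(Add(476027, Mul(-381, Add(1, 469225))), Pow(638242, -1)) = Mul(Add(476027, Mul(-381, 469226)), Rational(1, 638242)) = Mul(Add(476027, -178775106), Rational(1, 638242)) = Mul(-178299079, Rational(1, 638242)) = Rational(-178299079, 638242)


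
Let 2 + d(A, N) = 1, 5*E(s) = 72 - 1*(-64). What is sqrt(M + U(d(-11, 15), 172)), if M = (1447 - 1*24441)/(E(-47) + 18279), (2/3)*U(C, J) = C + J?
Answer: 59*sqrt(2457241226)/183062 ≈ 15.976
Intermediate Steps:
E(s) = 136/5 (E(s) = (72 - 1*(-64))/5 = (72 + 64)/5 = (1/5)*136 = 136/5)
d(A, N) = -1 (d(A, N) = -2 + 1 = -1)
U(C, J) = 3*C/2 + 3*J/2 (U(C, J) = 3*(C + J)/2 = 3*C/2 + 3*J/2)
M = -114970/91531 (M = (1447 - 1*24441)/(136/5 + 18279) = (1447 - 24441)/(91531/5) = -22994*5/91531 = -114970/91531 ≈ -1.2561)
sqrt(M + U(d(-11, 15), 172)) = sqrt(-114970/91531 + ((3/2)*(-1) + (3/2)*172)) = sqrt(-114970/91531 + (-3/2 + 258)) = sqrt(-114970/91531 + 513/2) = sqrt(46725463/183062) = 59*sqrt(2457241226)/183062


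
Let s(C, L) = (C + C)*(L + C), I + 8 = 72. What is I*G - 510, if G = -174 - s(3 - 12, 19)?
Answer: -126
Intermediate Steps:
I = 64 (I = -8 + 72 = 64)
s(C, L) = 2*C*(C + L) (s(C, L) = (2*C)*(C + L) = 2*C*(C + L))
G = 6 (G = -174 - 2*(3 - 12)*((3 - 12) + 19) = -174 - 2*(-9)*(-9 + 19) = -174 - 2*(-9)*10 = -174 - 1*(-180) = -174 + 180 = 6)
I*G - 510 = 64*6 - 510 = 384 - 510 = -126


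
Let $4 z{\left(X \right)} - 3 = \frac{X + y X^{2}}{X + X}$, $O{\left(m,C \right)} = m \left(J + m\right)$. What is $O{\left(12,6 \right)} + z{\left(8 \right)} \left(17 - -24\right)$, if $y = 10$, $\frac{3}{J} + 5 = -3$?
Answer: $\frac{4683}{8} \approx 585.38$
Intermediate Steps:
$J = - \frac{3}{8}$ ($J = \frac{3}{-5 - 3} = \frac{3}{-8} = 3 \left(- \frac{1}{8}\right) = - \frac{3}{8} \approx -0.375$)
$O{\left(m,C \right)} = m \left(- \frac{3}{8} + m\right)$
$z{\left(X \right)} = \frac{3}{4} + \frac{X + 10 X^{2}}{8 X}$ ($z{\left(X \right)} = \frac{3}{4} + \frac{\left(X + 10 X^{2}\right) \frac{1}{X + X}}{4} = \frac{3}{4} + \frac{\left(X + 10 X^{2}\right) \frac{1}{2 X}}{4} = \frac{3}{4} + \frac{\frac{1}{2} \frac{1}{X} \left(X + 10 X^{2}\right)}{4} = \frac{3}{4} + \frac{X + 10 X^{2}}{8 X}$)
$O{\left(12,6 \right)} + z{\left(8 \right)} \left(17 - -24\right) = \frac{1}{8} \cdot 12 \left(-3 + 8 \cdot 12\right) + \left(\frac{7}{8} + \frac{5}{4} \cdot 8\right) \left(17 - -24\right) = \frac{1}{8} \cdot 12 \left(-3 + 96\right) + \left(\frac{7}{8} + 10\right) \left(17 + 24\right) = \frac{1}{8} \cdot 12 \cdot 93 + \frac{87}{8} \cdot 41 = \frac{279}{2} + \frac{3567}{8} = \frac{4683}{8}$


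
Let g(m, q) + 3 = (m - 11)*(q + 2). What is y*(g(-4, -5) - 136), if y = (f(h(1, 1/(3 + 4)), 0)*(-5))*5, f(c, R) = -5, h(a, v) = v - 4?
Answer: -11750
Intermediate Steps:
h(a, v) = -4 + v
g(m, q) = -3 + (-11 + m)*(2 + q) (g(m, q) = -3 + (m - 11)*(q + 2) = -3 + (-11 + m)*(2 + q))
y = 125 (y = -5*(-5)*5 = 25*5 = 125)
y*(g(-4, -5) - 136) = 125*((-25 - 11*(-5) + 2*(-4) - 4*(-5)) - 136) = 125*((-25 + 55 - 8 + 20) - 136) = 125*(42 - 136) = 125*(-94) = -11750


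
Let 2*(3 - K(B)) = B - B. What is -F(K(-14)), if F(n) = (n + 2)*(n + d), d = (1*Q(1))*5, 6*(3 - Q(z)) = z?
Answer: -515/6 ≈ -85.833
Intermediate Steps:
Q(z) = 3 - z/6
d = 85/6 (d = (1*(3 - ⅙*1))*5 = (1*(3 - ⅙))*5 = (1*(17/6))*5 = (17/6)*5 = 85/6 ≈ 14.167)
K(B) = 3 (K(B) = 3 - (B - B)/2 = 3 - ½*0 = 3 + 0 = 3)
F(n) = (2 + n)*(85/6 + n) (F(n) = (n + 2)*(n + 85/6) = (2 + n)*(85/6 + n))
-F(K(-14)) = -(85/3 + 3² + (97/6)*3) = -(85/3 + 9 + 97/2) = -1*515/6 = -515/6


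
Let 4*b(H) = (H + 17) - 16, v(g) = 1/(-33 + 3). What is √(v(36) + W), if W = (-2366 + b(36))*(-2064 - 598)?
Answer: √1411575405/15 ≈ 2504.7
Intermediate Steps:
v(g) = -1/30 (v(g) = 1/(-30) = -1/30)
b(H) = ¼ + H/4 (b(H) = ((H + 17) - 16)/4 = ((17 + H) - 16)/4 = (1 + H)/4 = ¼ + H/4)
W = 12547337/2 (W = (-2366 + (¼ + (¼)*36))*(-2064 - 598) = (-2366 + (¼ + 9))*(-2662) = (-2366 + 37/4)*(-2662) = -9427/4*(-2662) = 12547337/2 ≈ 6.2737e+6)
√(v(36) + W) = √(-1/30 + 12547337/2) = √(94105027/15) = √1411575405/15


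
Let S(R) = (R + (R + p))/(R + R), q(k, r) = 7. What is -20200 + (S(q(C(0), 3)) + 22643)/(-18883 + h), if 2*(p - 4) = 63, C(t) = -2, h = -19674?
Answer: -21808473303/1079596 ≈ -20201.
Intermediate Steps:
p = 71/2 (p = 4 + (1/2)*63 = 4 + 63/2 = 71/2 ≈ 35.500)
S(R) = (71/2 + 2*R)/(2*R) (S(R) = (R + (R + 71/2))/(R + R) = (R + (71/2 + R))/((2*R)) = (71/2 + 2*R)*(1/(2*R)) = (71/2 + 2*R)/(2*R))
-20200 + (S(q(C(0), 3)) + 22643)/(-18883 + h) = -20200 + ((71/4 + 7)/7 + 22643)/(-18883 - 19674) = -20200 + ((1/7)*(99/4) + 22643)/(-38557) = -20200 + (99/28 + 22643)*(-1/38557) = -20200 + (634103/28)*(-1/38557) = -20200 - 634103/1079596 = -21808473303/1079596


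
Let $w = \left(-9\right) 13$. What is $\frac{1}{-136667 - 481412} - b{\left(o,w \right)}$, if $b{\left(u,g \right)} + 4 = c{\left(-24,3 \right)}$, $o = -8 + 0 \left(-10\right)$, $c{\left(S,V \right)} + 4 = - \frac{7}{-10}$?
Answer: $\frac{45119757}{6180790} \approx 7.3$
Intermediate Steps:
$c{\left(S,V \right)} = - \frac{33}{10}$ ($c{\left(S,V \right)} = -4 - \frac{7}{-10} = -4 - - \frac{7}{10} = -4 + \frac{7}{10} = - \frac{33}{10}$)
$o = -8$ ($o = -8 + 0 = -8$)
$w = -117$
$b{\left(u,g \right)} = - \frac{73}{10}$ ($b{\left(u,g \right)} = -4 - \frac{33}{10} = - \frac{73}{10}$)
$\frac{1}{-136667 - 481412} - b{\left(o,w \right)} = \frac{1}{-136667 - 481412} - - \frac{73}{10} = \frac{1}{-618079} + \frac{73}{10} = - \frac{1}{618079} + \frac{73}{10} = \frac{45119757}{6180790}$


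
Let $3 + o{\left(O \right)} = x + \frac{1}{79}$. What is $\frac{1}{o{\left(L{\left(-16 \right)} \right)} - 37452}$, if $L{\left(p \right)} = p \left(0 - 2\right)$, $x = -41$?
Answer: $- \frac{79}{2962183} \approx -2.667 \cdot 10^{-5}$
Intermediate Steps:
$L{\left(p \right)} = - 2 p$ ($L{\left(p \right)} = p \left(-2\right) = - 2 p$)
$o{\left(O \right)} = - \frac{3475}{79}$ ($o{\left(O \right)} = -3 - \left(41 - \frac{1}{79}\right) = -3 + \left(-41 + \frac{1}{79}\right) = -3 - \frac{3238}{79} = - \frac{3475}{79}$)
$\frac{1}{o{\left(L{\left(-16 \right)} \right)} - 37452} = \frac{1}{- \frac{3475}{79} - 37452} = \frac{1}{- \frac{2962183}{79}} = - \frac{79}{2962183}$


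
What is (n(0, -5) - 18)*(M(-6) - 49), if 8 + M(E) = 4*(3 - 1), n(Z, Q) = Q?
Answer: 1127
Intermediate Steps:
M(E) = 0 (M(E) = -8 + 4*(3 - 1) = -8 + 4*2 = -8 + 8 = 0)
(n(0, -5) - 18)*(M(-6) - 49) = (-5 - 18)*(0 - 49) = -23*(-49) = 1127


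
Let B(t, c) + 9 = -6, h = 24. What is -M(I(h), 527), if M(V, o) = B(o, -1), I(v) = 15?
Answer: 15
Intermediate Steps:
B(t, c) = -15 (B(t, c) = -9 - 6 = -15)
M(V, o) = -15
-M(I(h), 527) = -1*(-15) = 15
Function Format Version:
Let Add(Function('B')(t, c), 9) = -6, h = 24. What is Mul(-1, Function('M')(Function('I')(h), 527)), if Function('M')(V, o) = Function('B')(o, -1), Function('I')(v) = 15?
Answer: 15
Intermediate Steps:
Function('B')(t, c) = -15 (Function('B')(t, c) = Add(-9, -6) = -15)
Function('M')(V, o) = -15
Mul(-1, Function('M')(Function('I')(h), 527)) = Mul(-1, -15) = 15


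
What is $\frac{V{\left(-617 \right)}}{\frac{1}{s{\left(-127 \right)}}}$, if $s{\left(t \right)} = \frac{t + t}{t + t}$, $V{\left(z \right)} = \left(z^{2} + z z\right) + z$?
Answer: $760761$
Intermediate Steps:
$V{\left(z \right)} = z + 2 z^{2}$ ($V{\left(z \right)} = \left(z^{2} + z^{2}\right) + z = 2 z^{2} + z = z + 2 z^{2}$)
$s{\left(t \right)} = 1$ ($s{\left(t \right)} = \frac{2 t}{2 t} = 2 t \frac{1}{2 t} = 1$)
$\frac{V{\left(-617 \right)}}{\frac{1}{s{\left(-127 \right)}}} = \frac{\left(-617\right) \left(1 + 2 \left(-617\right)\right)}{1^{-1}} = \frac{\left(-617\right) \left(1 - 1234\right)}{1} = \left(-617\right) \left(-1233\right) 1 = 760761 \cdot 1 = 760761$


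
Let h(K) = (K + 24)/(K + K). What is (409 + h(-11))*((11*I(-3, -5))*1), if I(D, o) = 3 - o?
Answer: 35940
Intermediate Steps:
h(K) = (24 + K)/(2*K) (h(K) = (24 + K)/((2*K)) = (24 + K)*(1/(2*K)) = (24 + K)/(2*K))
(409 + h(-11))*((11*I(-3, -5))*1) = (409 + (½)*(24 - 11)/(-11))*((11*(3 - 1*(-5)))*1) = (409 + (½)*(-1/11)*13)*((11*(3 + 5))*1) = (409 - 13/22)*((11*8)*1) = 8985*(88*1)/22 = (8985/22)*88 = 35940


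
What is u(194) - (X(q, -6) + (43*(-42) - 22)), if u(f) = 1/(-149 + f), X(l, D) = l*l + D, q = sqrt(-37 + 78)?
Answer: 80686/45 ≈ 1793.0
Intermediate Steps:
q = sqrt(41) ≈ 6.4031
X(l, D) = D + l**2 (X(l, D) = l**2 + D = D + l**2)
u(194) - (X(q, -6) + (43*(-42) - 22)) = 1/(-149 + 194) - ((-6 + (sqrt(41))**2) + (43*(-42) - 22)) = 1/45 - ((-6 + 41) + (-1806 - 22)) = 1/45 - (35 - 1828) = 1/45 - 1*(-1793) = 1/45 + 1793 = 80686/45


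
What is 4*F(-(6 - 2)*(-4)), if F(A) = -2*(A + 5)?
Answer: -168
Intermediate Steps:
F(A) = -10 - 2*A (F(A) = -2*(5 + A) = -10 - 2*A)
4*F(-(6 - 2)*(-4)) = 4*(-10 - (-2)*(6 - 2)*(-4)) = 4*(-10 - (-2)*4*(-4)) = 4*(-10 - (-2)*(-16)) = 4*(-10 - 2*16) = 4*(-10 - 32) = 4*(-42) = -168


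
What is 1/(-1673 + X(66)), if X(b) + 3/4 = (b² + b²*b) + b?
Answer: 4/1160977 ≈ 3.4454e-6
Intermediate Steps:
X(b) = -¾ + b + b² + b³ (X(b) = -¾ + ((b² + b²*b) + b) = -¾ + ((b² + b³) + b) = -¾ + (b + b² + b³) = -¾ + b + b² + b³)
1/(-1673 + X(66)) = 1/(-1673 + (-¾ + 66 + 66² + 66³)) = 1/(-1673 + (-¾ + 66 + 4356 + 287496)) = 1/(-1673 + 1167669/4) = 1/(1160977/4) = 4/1160977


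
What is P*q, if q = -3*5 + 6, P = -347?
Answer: 3123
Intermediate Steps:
q = -9 (q = -15 + 6 = -9)
P*q = -347*(-9) = 3123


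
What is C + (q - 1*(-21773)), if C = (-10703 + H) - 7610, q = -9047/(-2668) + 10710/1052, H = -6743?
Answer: -2294105641/701684 ≈ -3269.4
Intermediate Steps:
q = 9522931/701684 (q = -9047*(-1/2668) + 10710*(1/1052) = 9047/2668 + 5355/526 = 9522931/701684 ≈ 13.572)
C = -25056 (C = (-10703 - 6743) - 7610 = -17446 - 7610 = -25056)
C + (q - 1*(-21773)) = -25056 + (9522931/701684 - 1*(-21773)) = -25056 + (9522931/701684 + 21773) = -25056 + 15287288663/701684 = -2294105641/701684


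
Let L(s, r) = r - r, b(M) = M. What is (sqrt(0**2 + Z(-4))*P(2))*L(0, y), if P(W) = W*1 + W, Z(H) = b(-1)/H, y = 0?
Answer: 0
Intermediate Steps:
Z(H) = -1/H
P(W) = 2*W (P(W) = W + W = 2*W)
L(s, r) = 0
(sqrt(0**2 + Z(-4))*P(2))*L(0, y) = (sqrt(0**2 - 1/(-4))*(2*2))*0 = (sqrt(0 - 1*(-1/4))*4)*0 = (sqrt(0 + 1/4)*4)*0 = (sqrt(1/4)*4)*0 = ((1/2)*4)*0 = 2*0 = 0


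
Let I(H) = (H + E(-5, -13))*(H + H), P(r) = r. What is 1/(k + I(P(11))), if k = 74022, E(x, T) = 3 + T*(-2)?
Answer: 1/74902 ≈ 1.3351e-5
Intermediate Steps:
E(x, T) = 3 - 2*T
I(H) = 2*H*(29 + H) (I(H) = (H + (3 - 2*(-13)))*(H + H) = (H + (3 + 26))*(2*H) = (H + 29)*(2*H) = (29 + H)*(2*H) = 2*H*(29 + H))
1/(k + I(P(11))) = 1/(74022 + 2*11*(29 + 11)) = 1/(74022 + 2*11*40) = 1/(74022 + 880) = 1/74902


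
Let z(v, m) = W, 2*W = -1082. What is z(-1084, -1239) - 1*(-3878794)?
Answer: 3878253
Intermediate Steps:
W = -541 (W = (1/2)*(-1082) = -541)
z(v, m) = -541
z(-1084, -1239) - 1*(-3878794) = -541 - 1*(-3878794) = -541 + 3878794 = 3878253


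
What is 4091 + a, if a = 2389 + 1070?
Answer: 7550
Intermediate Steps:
a = 3459
4091 + a = 4091 + 3459 = 7550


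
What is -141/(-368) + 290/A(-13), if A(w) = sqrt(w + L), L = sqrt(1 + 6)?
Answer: 141/368 - 290*I/sqrt(13 - sqrt(7)) ≈ 0.38315 - 90.124*I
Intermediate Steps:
L = sqrt(7) ≈ 2.6458
A(w) = sqrt(w + sqrt(7))
-141/(-368) + 290/A(-13) = -141/(-368) + 290/(sqrt(-13 + sqrt(7))) = -141*(-1/368) + 290/sqrt(-13 + sqrt(7)) = 141/368 + 290/sqrt(-13 + sqrt(7))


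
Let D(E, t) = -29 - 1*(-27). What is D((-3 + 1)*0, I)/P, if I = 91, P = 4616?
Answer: -1/2308 ≈ -0.00043328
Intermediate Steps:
D(E, t) = -2 (D(E, t) = -29 + 27 = -2)
D((-3 + 1)*0, I)/P = -2/4616 = -2*1/4616 = -1/2308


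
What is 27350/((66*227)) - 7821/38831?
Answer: 472426814/290883021 ≈ 1.6241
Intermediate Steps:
27350/((66*227)) - 7821/38831 = 27350/14982 - 7821*1/38831 = 27350*(1/14982) - 7821/38831 = 13675/7491 - 7821/38831 = 472426814/290883021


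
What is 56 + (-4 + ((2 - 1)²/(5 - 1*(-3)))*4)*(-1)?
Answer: 119/2 ≈ 59.500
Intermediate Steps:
56 + (-4 + ((2 - 1)²/(5 - 1*(-3)))*4)*(-1) = 56 + (-4 + (1²/(5 + 3))*4)*(-1) = 56 + (-4 + (1/8)*4)*(-1) = 56 + (-4 + (1*(⅛))*4)*(-1) = 56 + (-4 + (⅛)*4)*(-1) = 56 + (-4 + ½)*(-1) = 56 - 7/2*(-1) = 56 + 7/2 = 119/2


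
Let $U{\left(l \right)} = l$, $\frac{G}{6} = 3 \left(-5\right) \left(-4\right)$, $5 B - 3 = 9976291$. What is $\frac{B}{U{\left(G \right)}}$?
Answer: $\frac{4988147}{900} \approx 5542.4$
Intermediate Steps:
$B = \frac{9976294}{5}$ ($B = \frac{3}{5} + \frac{1}{5} \cdot 9976291 = \frac{3}{5} + \frac{9976291}{5} = \frac{9976294}{5} \approx 1.9953 \cdot 10^{6}$)
$G = 360$ ($G = 6 \cdot 3 \left(-5\right) \left(-4\right) = 6 \left(\left(-15\right) \left(-4\right)\right) = 6 \cdot 60 = 360$)
$\frac{B}{U{\left(G \right)}} = \frac{9976294}{5 \cdot 360} = \frac{9976294}{5} \cdot \frac{1}{360} = \frac{4988147}{900}$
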